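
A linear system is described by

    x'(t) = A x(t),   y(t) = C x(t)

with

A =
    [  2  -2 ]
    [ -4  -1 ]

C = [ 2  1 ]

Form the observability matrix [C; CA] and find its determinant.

CA = [[0, -5]]
Observability matrix O = [C; CA] = [[2, 1], [0, -5]]
det(O) = 2·(-5) - 1·0 = -10 - 0 = -10
Since det(O) ≠ 0, rank(O) = 2 and the system is completely observable.

-10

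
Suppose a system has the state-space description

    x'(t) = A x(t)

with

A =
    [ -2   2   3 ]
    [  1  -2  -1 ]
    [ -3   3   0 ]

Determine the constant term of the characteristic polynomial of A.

9

Expand det(sI - A) for the 3×3 matrix.
p(s) = s^3 + 4s^2 + 14s + 9.
(Check: constant term = det(-A) = (-1)^3 det A = 9; coefficient of s^2 = -tr A = 4.)
The constant term is 9.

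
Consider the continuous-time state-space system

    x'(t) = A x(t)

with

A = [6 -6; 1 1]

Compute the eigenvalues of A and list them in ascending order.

det(sI - A) = s^2 - (tr A)s + det A, with tr A = 6 + 1 = 7 and det A = 6·1 - (-6)·1 = 6 - (-6) = 12.
So p(s) = det(sI - A) = s^2 - 7s + 12.
Factor s^2 - 7s + 12: two numbers with sum 7 and product 12 are 4 and 3, so s^2 - 7s + 12 = (s - 4)(s - 3).
Hence p(s) = (s - 4) (s - 3), with roots 3, 4.
At least one eigenvalue has non-negative real part, so the system is not asymptotically stable.

3, 4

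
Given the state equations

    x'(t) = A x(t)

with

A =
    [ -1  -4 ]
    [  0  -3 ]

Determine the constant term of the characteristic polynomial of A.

For a 2×2 matrix, det(sI - A) = s^2 - (tr A)s + det A.
tr A = -4, det A = 3.
So p(s) = s^2 + 4s + 3.
The constant term is 3.

3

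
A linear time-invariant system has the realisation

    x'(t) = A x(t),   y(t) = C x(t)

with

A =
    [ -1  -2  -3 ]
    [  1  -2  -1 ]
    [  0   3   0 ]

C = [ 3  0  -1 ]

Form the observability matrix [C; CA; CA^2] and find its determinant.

CA = [[-3, -9, -9]]
CA^2 = [[-6, -3, 18]]
Observability matrix O = [C; CA; CA^2] = [[3, 0, -1], [-3, -9, -9], [-6, -3, 18]]
Expanding along the first row, det(O) = 3·((-9)·18 - (-9)·(-3)) - 0·((-3)·18 - (-9)·(-6)) + (-1)·((-3)·(-3) - (-9)·(-6)) = 3·(-189) - 0·(-108) + (-1)·(-45) = -522
Since det(O) ≠ 0, rank(O) = 3 and the system is completely observable.

-522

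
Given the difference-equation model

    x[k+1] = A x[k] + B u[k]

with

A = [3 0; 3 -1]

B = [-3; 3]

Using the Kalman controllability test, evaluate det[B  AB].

63

AB = [[-9], [-12]]
Controllability matrix C = [B  AB] = [[-3, -9], [3, -12]]
det(C) = (-3)·(-12) - (-9)·3 = 36 - (-27) = 63
Since det(C) ≠ 0, rank(C) = 2 and the system is completely controllable.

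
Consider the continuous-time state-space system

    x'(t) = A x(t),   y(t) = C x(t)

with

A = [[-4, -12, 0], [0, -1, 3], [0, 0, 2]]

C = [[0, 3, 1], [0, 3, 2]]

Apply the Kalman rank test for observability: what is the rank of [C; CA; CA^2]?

2

CA = [[0, -3, 11], [0, -3, 13]]
CA^2 = [[0, 3, 13], [0, 3, 17]]
Observability matrix O = [C; CA; CA^2] = [[0, 3, 1], [0, 3, 2], [0, -3, 11], [0, -3, 13], [0, 3, 13], [0, 3, 17]]
Column 1 of O is identically zero, so rank(O) ≤ 2.
The 2×2 minor from rows 1, 2, columns 2, 3 is 3·2 - 1·3 = 6 - 3 = 3 ≠ 0, so rank(O) = 2.
rank(O) = 2 < n = 3, so the pair (A, C) is not completely observable.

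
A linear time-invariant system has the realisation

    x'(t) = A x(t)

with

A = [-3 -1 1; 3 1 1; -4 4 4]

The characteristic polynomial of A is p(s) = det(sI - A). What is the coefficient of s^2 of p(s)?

Expand det(sI - A) for the 3×3 matrix.
p(s) = s^3 - 2s^2 - 8s - 32.
(Check: constant term = det(-A) = (-1)^3 det A = -32; coefficient of s^2 = -tr A = -2.)
The coefficient of s^2 is -2.

-2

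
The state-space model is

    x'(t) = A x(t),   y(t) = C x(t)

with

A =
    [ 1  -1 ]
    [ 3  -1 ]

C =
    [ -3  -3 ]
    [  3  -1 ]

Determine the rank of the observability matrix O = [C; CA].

2

CA = [[-12, 6], [0, -2]]
Observability matrix O = [C; CA] = [[-3, -3], [3, -1], [-12, 6], [0, -2]]
Take the 2×2 submatrix of O formed by rows 1, 2: [[-3, -3], [3, -1]]. Its determinant is (-3)·(-1) - (-3)·3 = 3 - (-9) = 12 ≠ 0.
So rank(O) ≥ 2; since O has 2 columns, rank(O) = 2.
rank(O) = 2 = n, so the pair (A, C) is completely observable.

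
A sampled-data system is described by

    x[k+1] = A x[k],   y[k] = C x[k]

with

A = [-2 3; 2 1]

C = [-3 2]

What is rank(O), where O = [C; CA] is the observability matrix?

2

CA = [[10, -7]]
Observability matrix O = [C; CA] = [[-3, 2], [10, -7]]
det(O) = (-3)·(-7) - 2·10 = 21 - 20 = 1 ≠ 0, so rank(O) = 2.
rank(O) = 2 = n, so the pair (A, C) is completely observable.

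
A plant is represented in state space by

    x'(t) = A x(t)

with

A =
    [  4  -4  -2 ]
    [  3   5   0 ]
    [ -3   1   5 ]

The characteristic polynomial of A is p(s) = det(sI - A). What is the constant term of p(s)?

Expand det(sI - A) for the 3×3 matrix.
p(s) = s^3 - 14s^2 + 71s - 124.
(Check: constant term = det(-A) = (-1)^3 det A = -124; coefficient of s^2 = -tr A = -14.)
The constant term is -124.

-124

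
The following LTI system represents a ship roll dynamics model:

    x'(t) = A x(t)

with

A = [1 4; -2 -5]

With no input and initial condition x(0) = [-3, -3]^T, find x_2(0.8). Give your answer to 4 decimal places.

det(sI - A) = s^2 - (tr A)s + det A, with tr A = 1 + (-5) = -4 and det A = 1·(-5) - 4·(-2) = -5 - (-8) = 3.
So p(s) = det(sI - A) = s^2 + 4s + 3.
Factor s^2 + 4s + 3: two numbers with sum -4 and product 3 are -1 and -3, so s^2 + 4s + 3 = (s + 1)(s + 3).
Hence p(s) = (s + 1) (s + 3), with roots -3, -1.
The eigenvalues -3, -1 are distinct and real, so A is diagonalisable and x(t) = e^{At} x(0) = V diag(e^{λ_i t}) V^{-1} x(0), where the columns of V are the eigenvectors.
λ = -3: A - (-3)I = [[4, 4], [-2, -2]]. Row 1 gives 4·v1 + 4·v2 = 0, so take v_1 = [-1, 1]^T.
λ = -1: A - (-1)I = [[2, 4], [-2, -4]]. Row 1 gives 2·v1 + 4·v2 = 0, so take v_2 = [2, -1]^T.
V = [v_1 v_2] = [[-1, 2], [1, -1]] has det V = -1, so V^{-1} = adj(V)/det V = [[1, 2], [1, 1]].
Modal coordinates z(0) = V^{-1} x(0): 1·(-3) + 2·(-3) = -9; 1·(-3) + 1·(-3) = -6; so z(0) = [-9, -6]^T.
x_2(t) = Σ_i (v_i)_2 · z_i(0) · e^{λ_i t} (row 2 of V times the modal terms).
x_2(0.8) = 1·(-9)·e^{-3·0.8} + (-1)·(-6)·e^{-1·0.8} = (-9)·0.090718 + 6·0.449329 = 1.8795.

1.8795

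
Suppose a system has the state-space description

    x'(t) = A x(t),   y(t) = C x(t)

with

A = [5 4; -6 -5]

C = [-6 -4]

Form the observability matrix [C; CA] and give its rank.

1

CA = [[-6, -4]]
Observability matrix O = [C; CA] = [[-6, -4], [-6, -4]]
Every row of O is a scalar multiple of row 1 = [-6, -4] (multipliers 1, 1), so the rows span a one-dimensional space.
O ≠ 0, hence rank(O) = 1.
rank(O) = 1 < n = 2, so the pair (A, C) is not completely observable.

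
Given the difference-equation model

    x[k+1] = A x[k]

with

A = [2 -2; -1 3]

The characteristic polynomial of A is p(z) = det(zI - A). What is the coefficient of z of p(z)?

For a 2×2 matrix, det(zI - A) = z^2 - (tr A)z + det A.
tr A = 5, det A = 4.
So p(z) = z^2 - 5z + 4.
The coefficient of z is -5.

-5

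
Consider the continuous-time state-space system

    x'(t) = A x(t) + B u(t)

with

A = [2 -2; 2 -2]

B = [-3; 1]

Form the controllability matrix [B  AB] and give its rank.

AB = [[-8], [-8]]
Controllability matrix C = [B  AB] = [[-3, -8], [1, -8]]
det(C) = (-3)·(-8) - (-8)·1 = 24 - (-8) = 32 ≠ 0, so rank(C) = 2.
rank(C) = 2 = n, so the pair (A, B) is completely controllable.

2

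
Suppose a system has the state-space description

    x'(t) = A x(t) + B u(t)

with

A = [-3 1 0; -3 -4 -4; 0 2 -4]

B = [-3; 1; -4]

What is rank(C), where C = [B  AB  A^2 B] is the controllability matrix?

3

AB = [[10], [21], [18]]
A^2B = [[-9], [-186], [-30]]
Controllability matrix C = [B  AB  A^2B] = [[-3, 10, -9], [1, 21, -186], [-4, 18, -30]]
det(C) = (-3)·(21·(-30) - (-186)·18) - 10·(1·(-30) - (-186)·(-4)) + (-9)·(1·18 - 21·(-4)) = (-3)·2718 - 10·(-774) + (-9)·102 = -1332 ≠ 0, so rank(C) = 3.
rank(C) = 3 = n, so the pair (A, B) is completely controllable.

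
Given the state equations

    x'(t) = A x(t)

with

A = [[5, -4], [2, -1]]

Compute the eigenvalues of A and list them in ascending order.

det(sI - A) = s^2 - (tr A)s + det A, with tr A = 5 + (-1) = 4 and det A = 5·(-1) - (-4)·2 = -5 - (-8) = 3.
So p(s) = det(sI - A) = s^2 - 4s + 3.
Factor s^2 - 4s + 3: two numbers with sum 4 and product 3 are 3 and 1, so s^2 - 4s + 3 = (s - 3)(s - 1).
Hence p(s) = (s - 3) (s - 1), with roots 1, 3.
At least one eigenvalue has non-negative real part, so the system is not asymptotically stable.

1, 3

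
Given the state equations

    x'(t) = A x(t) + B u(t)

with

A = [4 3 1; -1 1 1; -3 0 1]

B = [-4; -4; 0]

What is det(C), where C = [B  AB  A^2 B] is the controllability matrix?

AB = [[-28], [0], [12]]
A^2B = [[-100], [40], [96]]
Controllability matrix C = [B  AB  A^2B] = [[-4, -28, -100], [-4, 0, 40], [0, 12, 96]]
Expanding along the first row, det(C) = (-4)·(0·96 - 40·12) - (-28)·((-4)·96 - 40·0) + (-100)·((-4)·12 - 0·0) = (-4)·(-480) - (-28)·(-384) + (-100)·(-48) = -4032
Since det(C) ≠ 0, rank(C) = 3 and the system is completely controllable.

-4032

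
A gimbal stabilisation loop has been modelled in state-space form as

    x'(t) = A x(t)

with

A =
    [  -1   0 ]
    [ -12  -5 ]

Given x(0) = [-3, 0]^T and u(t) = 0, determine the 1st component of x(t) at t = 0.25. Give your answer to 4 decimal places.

-2.3364

det(sI - A) = s^2 - (tr A)s + det A, with tr A = (-1) + (-5) = -6 and det A = (-1)·(-5) - 0·(-12) = 5 - 0 = 5.
So p(s) = det(sI - A) = s^2 + 6s + 5.
Factor s^2 + 6s + 5: two numbers with sum -6 and product 5 are -1 and -5, so s^2 + 6s + 5 = (s + 1)(s + 5).
Hence p(s) = (s + 1) (s + 5), with roots -5, -1.
The eigenvalues -5, -1 are distinct and real, so A is diagonalisable and x(t) = e^{At} x(0) = V diag(e^{λ_i t}) V^{-1} x(0), where the columns of V are the eigenvectors.
λ = -5: A - (-5)I = [[4, 0], [-12, 0]]. Row 1 gives 4·v1 + 0·v2 = 0, so take v_1 = [0, 1]^T.
λ = -1: A - (-1)I = [[0, 0], [-12, -4]]. Row 2 gives (-12)·v1 + (-4)·v2 = 0, so take v_2 = [1, -3]^T.
V = [v_1 v_2] = [[0, 1], [1, -3]] has det V = -1, so V^{-1} = adj(V)/det V = [[3, 1], [1, 0]].
Modal coordinates z(0) = V^{-1} x(0): 3·(-3) + 1·0 = -9; 1·(-3) + 0·0 = -3; so z(0) = [-9, -3]^T.
x_1(t) = Σ_i (v_i)_1 · z_i(0) · e^{λ_i t} (row 1 of V times the modal terms).
x_1(0.25) = 0·(-9)·e^{-5·0.25} + 1·(-3)·e^{-1·0.25} = 0·0.286505 + (-3)·0.778801 = -2.3364.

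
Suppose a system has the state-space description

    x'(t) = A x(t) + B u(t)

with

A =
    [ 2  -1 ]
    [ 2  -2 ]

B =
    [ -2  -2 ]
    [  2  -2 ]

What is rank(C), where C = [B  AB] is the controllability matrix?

2

AB = [[-6, -2], [-8, 0]]
Controllability matrix C = [B  AB] = [[-2, -2, -6, -2], [2, -2, -8, 0]]
Take the 2×2 submatrix of C formed by columns 1, 2: [[-2, -2], [2, -2]]. Its determinant is (-2)·(-2) - (-2)·2 = 4 - (-4) = 8 ≠ 0.
So rank(C) ≥ 2; since C has 2 rows, rank(C) = 2.
rank(C) = 2 = n, so the pair (A, B) is completely controllable.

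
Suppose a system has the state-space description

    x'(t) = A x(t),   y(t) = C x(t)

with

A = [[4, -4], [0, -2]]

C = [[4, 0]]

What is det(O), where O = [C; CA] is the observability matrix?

-64

CA = [[16, -16]]
Observability matrix O = [C; CA] = [[4, 0], [16, -16]]
det(O) = 4·(-16) - 0·16 = -64 - 0 = -64
Since det(O) ≠ 0, rank(O) = 2 and the system is completely observable.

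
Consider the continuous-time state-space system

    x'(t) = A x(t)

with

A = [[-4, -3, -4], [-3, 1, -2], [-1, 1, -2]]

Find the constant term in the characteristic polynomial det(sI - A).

Expand det(sI - A) for the 3×3 matrix.
p(s) = s^3 + 5s^2 - 9s - 20.
(Check: constant term = det(-A) = (-1)^3 det A = -20; coefficient of s^2 = -tr A = 5.)
The constant term is -20.

-20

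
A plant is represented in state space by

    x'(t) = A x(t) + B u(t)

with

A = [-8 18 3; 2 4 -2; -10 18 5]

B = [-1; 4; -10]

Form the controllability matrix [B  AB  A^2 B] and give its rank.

AB = [[50], [34], [32]]
A^2B = [[308], [172], [272]]
Controllability matrix C = [B  AB  A^2B] = [[-1, 50, 308], [4, 34, 172], [-10, 32, 272]]
The rows r1, r2, r3 of C are linearly dependent: -2·r1 + 2·r2 + r3 = 0 (check each entry), so rank(C) ≤ 2.
The 2×2 minor from rows 1, 2, columns 1, 2 is (-1)·34 - 50·4 = -34 - 200 = -234 ≠ 0, so rank(C) = 2.
rank(C) = 2 < n = 3, so the pair (A, B) is not completely controllable.

2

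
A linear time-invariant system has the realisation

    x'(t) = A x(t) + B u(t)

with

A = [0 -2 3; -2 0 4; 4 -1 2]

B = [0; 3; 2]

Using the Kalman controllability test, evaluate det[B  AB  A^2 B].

AB = [[0], [8], [1]]
A^2B = [[-13], [4], [-6]]
Controllability matrix C = [B  AB  A^2B] = [[0, 0, -13], [3, 8, 4], [2, 1, -6]]
Expanding along the first row, det(C) = 0·(8·(-6) - 4·1) - 0·(3·(-6) - 4·2) + (-13)·(3·1 - 8·2) = 0·(-52) - 0·(-26) + (-13)·(-13) = 169
Since det(C) ≠ 0, rank(C) = 3 and the system is completely controllable.

169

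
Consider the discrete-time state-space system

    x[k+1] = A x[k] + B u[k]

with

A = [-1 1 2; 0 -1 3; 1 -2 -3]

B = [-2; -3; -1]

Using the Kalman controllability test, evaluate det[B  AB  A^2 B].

AB = [[-3], [0], [7]]
A^2B = [[17], [21], [-24]]
Controllability matrix C = [B  AB  A^2B] = [[-2, -3, 17], [-3, 0, 21], [-1, 7, -24]]
Expanding along the first row, det(C) = (-2)·(0·(-24) - 21·7) - (-3)·((-3)·(-24) - 21·(-1)) + 17·((-3)·7 - 0·(-1)) = (-2)·(-147) - (-3)·93 + 17·(-21) = 216
Since det(C) ≠ 0, rank(C) = 3 and the system is completely controllable.

216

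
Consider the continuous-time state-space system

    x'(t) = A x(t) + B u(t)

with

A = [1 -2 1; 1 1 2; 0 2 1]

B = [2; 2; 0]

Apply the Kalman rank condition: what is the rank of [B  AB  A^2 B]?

3

AB = [[-2], [4], [4]]
A^2B = [[-6], [10], [12]]
Controllability matrix C = [B  AB  A^2B] = [[2, -2, -6], [2, 4, 10], [0, 4, 12]]
det(C) = 2·(4·12 - 10·4) - (-2)·(2·12 - 10·0) + (-6)·(2·4 - 4·0) = 2·8 - (-2)·24 + (-6)·8 = 16 ≠ 0, so rank(C) = 3.
rank(C) = 3 = n, so the pair (A, B) is completely controllable.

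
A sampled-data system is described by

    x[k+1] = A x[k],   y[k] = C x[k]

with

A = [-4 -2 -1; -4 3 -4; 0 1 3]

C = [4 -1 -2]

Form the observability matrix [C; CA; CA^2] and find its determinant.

CA = [[-12, -13, -6]]
CA^2 = [[100, -21, 46]]
Observability matrix O = [C; CA; CA^2] = [[4, -1, -2], [-12, -13, -6], [100, -21, 46]]
Expanding along the first row, det(O) = 4·((-13)·46 - (-6)·(-21)) - (-1)·((-12)·46 - (-6)·100) + (-2)·((-12)·(-21) - (-13)·100) = 4·(-724) - (-1)·48 + (-2)·1552 = -5952
Since det(O) ≠ 0, rank(O) = 3 and the system is completely observable.

-5952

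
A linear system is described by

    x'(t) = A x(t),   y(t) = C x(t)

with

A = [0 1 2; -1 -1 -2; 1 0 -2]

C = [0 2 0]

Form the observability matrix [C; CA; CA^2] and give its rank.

3

CA = [[-2, -2, -4]]
CA^2 = [[-2, 0, 8]]
Observability matrix O = [C; CA; CA^2] = [[0, 2, 0], [-2, -2, -4], [-2, 0, 8]]
det(O) = 0·((-2)·8 - (-4)·0) - 2·((-2)·8 - (-4)·(-2)) + 0·((-2)·0 - (-2)·(-2)) = 0·(-16) - 2·(-24) + 0·(-4) = 48 ≠ 0, so rank(O) = 3.
rank(O) = 3 = n, so the pair (A, C) is completely observable.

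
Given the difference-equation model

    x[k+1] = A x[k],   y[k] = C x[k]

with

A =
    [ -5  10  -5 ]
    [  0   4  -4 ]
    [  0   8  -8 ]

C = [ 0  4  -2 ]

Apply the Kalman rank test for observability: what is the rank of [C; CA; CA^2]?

1

CA = [[0, 0, 0]]
CA^2 = [[0, 0, 0]]
Observability matrix O = [C; CA; CA^2] = [[0, 4, -2], [0, 0, 0], [0, 0, 0]]
Every row of O is a scalar multiple of row 1 = [0, 4, -2] (multipliers 1, 0, 0), so the rows span a one-dimensional space.
O ≠ 0, hence rank(O) = 1.
rank(O) = 1 < n = 3, so the pair (A, C) is not completely observable.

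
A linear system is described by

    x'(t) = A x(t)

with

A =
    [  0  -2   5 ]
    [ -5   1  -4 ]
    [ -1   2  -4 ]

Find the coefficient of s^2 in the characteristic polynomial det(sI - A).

3

Expand det(sI - A) for the 3×3 matrix.
p(s) = s^3 + 3s^2 - s + 13.
(Check: constant term = det(-A) = (-1)^3 det A = 13; coefficient of s^2 = -tr A = 3.)
The coefficient of s^2 is 3.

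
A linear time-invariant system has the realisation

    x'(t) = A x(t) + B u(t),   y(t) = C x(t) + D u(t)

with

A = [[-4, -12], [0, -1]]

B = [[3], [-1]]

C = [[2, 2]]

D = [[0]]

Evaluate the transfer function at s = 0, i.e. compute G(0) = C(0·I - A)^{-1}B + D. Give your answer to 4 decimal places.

5.5000

G(0) = C(-A)^{-1}B + D = -C A^{-1} B + D.
det A = 4, so A^{-1} = (1/4)·adj(A) = [[-1/4, 3], [0, -1]]
A^{-1} B = [-15/4, 1]^T
C A^{-1} B = -11/2
G(0) = D - C A^{-1} B = 0 - (-11/2) = 11/2 ≈ 5.5000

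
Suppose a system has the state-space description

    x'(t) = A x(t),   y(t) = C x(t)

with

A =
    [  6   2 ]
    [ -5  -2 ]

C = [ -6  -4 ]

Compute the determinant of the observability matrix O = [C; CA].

CA = [[-16, -4]]
Observability matrix O = [C; CA] = [[-6, -4], [-16, -4]]
det(O) = (-6)·(-4) - (-4)·(-16) = 24 - 64 = -40
Since det(O) ≠ 0, rank(O) = 2 and the system is completely observable.

-40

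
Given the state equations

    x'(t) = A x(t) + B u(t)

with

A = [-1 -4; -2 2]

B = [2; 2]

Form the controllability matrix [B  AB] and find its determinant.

AB = [[-10], [0]]
Controllability matrix C = [B  AB] = [[2, -10], [2, 0]]
det(C) = 2·0 - (-10)·2 = 0 - (-20) = 20
Since det(C) ≠ 0, rank(C) = 2 and the system is completely controllable.

20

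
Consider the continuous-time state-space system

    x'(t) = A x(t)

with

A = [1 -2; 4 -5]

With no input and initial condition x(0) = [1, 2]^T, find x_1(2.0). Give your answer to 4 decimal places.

0.0025

det(sI - A) = s^2 - (tr A)s + det A, with tr A = 1 + (-5) = -4 and det A = 1·(-5) - (-2)·4 = -5 - (-8) = 3.
So p(s) = det(sI - A) = s^2 + 4s + 3.
Factor s^2 + 4s + 3: two numbers with sum -4 and product 3 are -1 and -3, so s^2 + 4s + 3 = (s + 1)(s + 3).
Hence p(s) = (s + 1) (s + 3), with roots -3, -1.
The eigenvalues -3, -1 are distinct and real, so A is diagonalisable and x(t) = e^{At} x(0) = V diag(e^{λ_i t}) V^{-1} x(0), where the columns of V are the eigenvectors.
λ = -3: A - (-3)I = [[4, -2], [4, -2]]. Row 1 gives 4·v1 + (-2)·v2 = 0, so take v_1 = [1, 2]^T.
λ = -1: A - (-1)I = [[2, -2], [4, -4]]. Row 1 gives 2·v1 + (-2)·v2 = 0, so take v_2 = [-1, -1]^T.
V = [v_1 v_2] = [[1, -1], [2, -1]] has det V = 1, so V^{-1} = adj(V)/det V = [[-1, 1], [-2, 1]].
Modal coordinates z(0) = V^{-1} x(0): (-1)·1 + 1·2 = 1; (-2)·1 + 1·2 = 0; so z(0) = [1, 0]^T.
x_1(t) = Σ_i (v_i)_1 · z_i(0) · e^{λ_i t} (row 1 of V times the modal terms).
x_1(2.0) = 1·1·e^{-3·2.0} + (-1)·0·e^{-1·2.0} = 1·0.002479 + 0·0.135335 = 0.0025.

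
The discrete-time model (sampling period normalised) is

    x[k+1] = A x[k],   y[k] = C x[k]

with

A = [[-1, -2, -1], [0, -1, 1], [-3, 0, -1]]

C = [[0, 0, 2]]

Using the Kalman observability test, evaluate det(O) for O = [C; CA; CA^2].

CA = [[-6, 0, -2]]
CA^2 = [[12, 12, 8]]
Observability matrix O = [C; CA; CA^2] = [[0, 0, 2], [-6, 0, -2], [12, 12, 8]]
Expanding along the first row, det(O) = 0·(0·8 - (-2)·12) - 0·((-6)·8 - (-2)·12) + 2·((-6)·12 - 0·12) = 0·24 - 0·(-24) + 2·(-72) = -144
Since det(O) ≠ 0, rank(O) = 3 and the system is completely observable.

-144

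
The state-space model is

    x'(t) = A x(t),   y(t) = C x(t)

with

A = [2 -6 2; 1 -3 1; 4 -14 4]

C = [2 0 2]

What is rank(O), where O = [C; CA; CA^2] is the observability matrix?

CA = [[12, -40, 12]]
CA^2 = [[32, -120, 32]]
Observability matrix O = [C; CA; CA^2] = [[2, 0, 2], [12, -40, 12], [32, -120, 32]]
The columns c1, c2, c3 of O are linearly dependent: -c1 + c3 = 0 (check each entry), so rank(O) ≤ 2.
The 2×2 minor from rows 1, 2, columns 1, 2 is 2·(-40) - 0·12 = -80 - 0 = -80 ≠ 0, so rank(O) = 2.
rank(O) = 2 < n = 3, so the pair (A, C) is not completely observable.

2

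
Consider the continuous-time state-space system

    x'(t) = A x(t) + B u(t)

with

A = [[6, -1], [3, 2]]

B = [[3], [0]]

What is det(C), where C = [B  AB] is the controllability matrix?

AB = [[18], [9]]
Controllability matrix C = [B  AB] = [[3, 18], [0, 9]]
det(C) = 3·9 - 18·0 = 27 - 0 = 27
Since det(C) ≠ 0, rank(C) = 2 and the system is completely controllable.

27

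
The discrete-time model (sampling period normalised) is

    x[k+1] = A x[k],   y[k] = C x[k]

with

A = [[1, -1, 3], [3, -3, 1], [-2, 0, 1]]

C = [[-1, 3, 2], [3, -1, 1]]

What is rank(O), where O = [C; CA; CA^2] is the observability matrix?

CA = [[4, -8, 2], [-2, 0, 9]]
CA^2 = [[-24, 20, 6], [-20, 2, 3]]
Observability matrix O = [C; CA; CA^2] = [[-1, 3, 2], [3, -1, 1], [4, -8, 2], [-2, 0, 9], [-24, 20, 6], [-20, 2, 3]]
Take the 3×3 submatrix of O formed by rows 1, 2, 3: [[-1, 3, 2], [3, -1, 1], [4, -8, 2]]. Its determinant is (-1)·((-1)·2 - 1·(-8)) - 3·(3·2 - 1·4) + 2·(3·(-8) - (-1)·4) = (-1)·6 - 3·2 + 2·(-20) = -52 ≠ 0.
So rank(O) ≥ 3; since O has 3 columns, rank(O) = 3.
rank(O) = 3 = n, so the pair (A, C) is completely observable.

3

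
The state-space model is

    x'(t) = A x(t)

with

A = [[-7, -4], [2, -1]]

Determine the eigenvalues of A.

-5, -3

det(sI - A) = s^2 - (tr A)s + det A, with tr A = (-7) + (-1) = -8 and det A = (-7)·(-1) - (-4)·2 = 7 - (-8) = 15.
So p(s) = det(sI - A) = s^2 + 8s + 15.
Factor s^2 + 8s + 15: two numbers with sum -8 and product 15 are -3 and -5, so s^2 + 8s + 15 = (s + 3)(s + 5).
Hence p(s) = (s + 3) (s + 5), with roots -5, -3.
All eigenvalues have negative real part, so the system is asymptotically stable.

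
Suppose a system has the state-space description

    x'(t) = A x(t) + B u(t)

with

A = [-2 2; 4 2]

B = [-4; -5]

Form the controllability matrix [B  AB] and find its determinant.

94

AB = [[-2], [-26]]
Controllability matrix C = [B  AB] = [[-4, -2], [-5, -26]]
det(C) = (-4)·(-26) - (-2)·(-5) = 104 - 10 = 94
Since det(C) ≠ 0, rank(C) = 2 and the system is completely controllable.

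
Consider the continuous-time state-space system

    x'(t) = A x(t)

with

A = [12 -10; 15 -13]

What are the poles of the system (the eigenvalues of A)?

-3, 2

det(sI - A) = s^2 - (tr A)s + det A, with tr A = 12 + (-13) = -1 and det A = 12·(-13) - (-10)·15 = -156 - (-150) = -6.
So p(s) = det(sI - A) = s^2 + s - 6.
Factor s^2 + s - 6: two numbers with sum -1 and product -6 are 2 and -3, so s^2 + s - 6 = (s - 2)(s + 3).
Hence p(s) = (s - 2) (s + 3), with roots -3, 2.
At least one eigenvalue has non-negative real part, so the system is not asymptotically stable.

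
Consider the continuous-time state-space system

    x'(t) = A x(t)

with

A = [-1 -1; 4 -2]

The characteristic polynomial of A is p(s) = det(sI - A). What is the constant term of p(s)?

For a 2×2 matrix, det(sI - A) = s^2 - (tr A)s + det A.
tr A = -3, det A = 6.
So p(s) = s^2 + 3s + 6.
The constant term is 6.

6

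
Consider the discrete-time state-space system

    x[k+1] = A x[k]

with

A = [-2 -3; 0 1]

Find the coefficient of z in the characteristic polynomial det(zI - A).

1

For a 2×2 matrix, det(zI - A) = z^2 - (tr A)z + det A.
tr A = -1, det A = -2.
So p(z) = z^2 + z - 2.
The coefficient of z is 1.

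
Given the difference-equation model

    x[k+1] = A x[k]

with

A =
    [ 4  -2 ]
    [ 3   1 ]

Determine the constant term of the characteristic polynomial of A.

10

For a 2×2 matrix, det(zI - A) = z^2 - (tr A)z + det A.
tr A = 5, det A = 10.
So p(z) = z^2 - 5z + 10.
The constant term is 10.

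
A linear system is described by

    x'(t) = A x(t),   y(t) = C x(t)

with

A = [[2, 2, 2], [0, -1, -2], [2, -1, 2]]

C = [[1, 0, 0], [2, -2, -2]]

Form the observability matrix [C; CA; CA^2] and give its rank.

CA = [[2, 2, 2], [0, 8, 4]]
CA^2 = [[8, 0, 4], [8, -12, -8]]
Observability matrix O = [C; CA; CA^2] = [[1, 0, 0], [2, -2, -2], [2, 2, 2], [0, 8, 4], [8, 0, 4], [8, -12, -8]]
Take the 3×3 submatrix of O formed by rows 1, 2, 4: [[1, 0, 0], [2, -2, -2], [0, 8, 4]]. Its determinant is 1·((-2)·4 - (-2)·8) - 0·(2·4 - (-2)·0) + 0·(2·8 - (-2)·0) = 1·8 - 0·8 + 0·16 = 8 ≠ 0.
So rank(O) ≥ 3; since O has 3 columns, rank(O) = 3.
rank(O) = 3 = n, so the pair (A, C) is completely observable.

3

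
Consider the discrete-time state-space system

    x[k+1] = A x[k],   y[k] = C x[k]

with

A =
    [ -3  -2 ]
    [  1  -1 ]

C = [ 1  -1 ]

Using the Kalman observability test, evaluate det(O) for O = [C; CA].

CA = [[-4, -1]]
Observability matrix O = [C; CA] = [[1, -1], [-4, -1]]
det(O) = 1·(-1) - (-1)·(-4) = -1 - 4 = -5
Since det(O) ≠ 0, rank(O) = 2 and the system is completely observable.

-5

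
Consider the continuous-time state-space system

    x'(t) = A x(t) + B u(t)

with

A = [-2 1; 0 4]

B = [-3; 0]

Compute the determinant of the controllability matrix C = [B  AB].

0

AB = [[6], [0]]
Controllability matrix C = [B  AB] = [[-3, 6], [0, 0]]
det(C) = (-3)·0 - 6·0 = 0 - 0 = 0
Since det(C) = 0, rank(C) < 2 and the system is not completely controllable.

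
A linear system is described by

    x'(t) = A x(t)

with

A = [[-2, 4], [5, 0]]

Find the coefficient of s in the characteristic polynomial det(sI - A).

2

For a 2×2 matrix, det(sI - A) = s^2 - (tr A)s + det A.
tr A = -2, det A = -20.
So p(s) = s^2 + 2s - 20.
The coefficient of s is 2.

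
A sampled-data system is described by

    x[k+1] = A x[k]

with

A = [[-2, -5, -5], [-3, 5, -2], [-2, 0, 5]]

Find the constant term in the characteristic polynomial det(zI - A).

195

Expand det(zI - A) for the 3×3 matrix.
p(z) = z^3 - 8z^2 - 20z + 195.
(Check: constant term = det(-A) = (-1)^3 det A = 195; coefficient of z^2 = -tr A = -8.)
The constant term is 195.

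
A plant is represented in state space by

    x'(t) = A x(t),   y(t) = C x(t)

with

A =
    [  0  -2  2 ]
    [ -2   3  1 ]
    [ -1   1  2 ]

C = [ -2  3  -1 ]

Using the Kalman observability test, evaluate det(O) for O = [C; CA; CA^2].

CA = [[-5, 12, -3]]
CA^2 = [[-21, 43, -4]]
Observability matrix O = [C; CA; CA^2] = [[-2, 3, -1], [-5, 12, -3], [-21, 43, -4]]
Expanding along the first row, det(O) = (-2)·(12·(-4) - (-3)·43) - 3·((-5)·(-4) - (-3)·(-21)) + (-1)·((-5)·43 - 12·(-21)) = (-2)·81 - 3·(-43) + (-1)·37 = -70
Since det(O) ≠ 0, rank(O) = 3 and the system is completely observable.

-70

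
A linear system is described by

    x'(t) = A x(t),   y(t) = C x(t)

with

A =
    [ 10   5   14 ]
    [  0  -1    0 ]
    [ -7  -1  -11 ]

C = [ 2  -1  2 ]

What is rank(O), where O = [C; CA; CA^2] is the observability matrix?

2

CA = [[6, 9, 6]]
CA^2 = [[18, 15, 18]]
Observability matrix O = [C; CA; CA^2] = [[2, -1, 2], [6, 9, 6], [18, 15, 18]]
The columns c1, c2, c3 of O are linearly dependent: -c1 + c3 = 0 (check each entry), so rank(O) ≤ 2.
The 2×2 minor from rows 1, 2, columns 1, 2 is 2·9 - (-1)·6 = 18 - (-6) = 24 ≠ 0, so rank(O) = 2.
rank(O) = 2 < n = 3, so the pair (A, C) is not completely observable.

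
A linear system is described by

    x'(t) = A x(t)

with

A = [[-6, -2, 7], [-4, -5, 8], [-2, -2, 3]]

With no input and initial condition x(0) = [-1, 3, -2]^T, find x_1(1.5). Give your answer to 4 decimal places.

-1.5211

det(sI - A) = s^3 - (tr A)s^2 + (M11 + M22 + M33)s - det A, where Mii is the 2×2 principal minor of A obtained by deleting row i and column i.
tr A = (-6) + (-5) + 3 = -8; M11 = (-5)·3 - 8·(-2) = -15 - (-16) = 1; M22 = (-6)·3 - 7·(-2) = -18 - (-14) = -4; M33 = (-6)·(-5) - (-2)·(-4) = 30 - 8 = 22; sum of minors = 19.
det A = (-6)·((-5)·3 - 8·(-2)) - (-2)·((-4)·3 - 8·(-2)) + 7·((-4)·(-2) - (-5)·(-2)) = (-6)·1 - (-2)·4 + 7·(-2) = -12.
So p(s) = det(sI - A) = s^3 + 8s^2 + 19s + 12.
Rational-root test: any integer root divides 12. Testing small divisors, s = -1 works: p(-1) = -1 + 8 + (-19) + 12 = 0, so (s + 1) is a factor.
Dividing, p(s) = (s + 1)(s^2 + 7s + 12).
Factor s^2 + 7s + 12: two numbers with sum -7 and product 12 are -3 and -4, so s^2 + 7s + 12 = (s + 3)(s + 4).
Hence p(s) = (s + 1) (s + 3) (s + 4), with roots -4, -3, -1.
The eigenvalues -4, -3, -1 are distinct and real, so A is diagonalisable and x(t) = e^{At} x(0) = V diag(e^{λ_i t}) V^{-1} x(0), where the columns of V are the eigenvectors.
λ = -4: A - (-4)I = [[-2, -2, 7], [-4, -1, 8], [-2, -2, 7]]. v must be orthogonal to every row; (row 1) × (row 2) = [-9, -12, -6], so take v_1 = [3, 4, 2]^T.
λ = -3: A - (-3)I = [[-3, -2, 7], [-4, -2, 8], [-2, -2, 6]]. v must be orthogonal to every row; (row 1) × (row 2) = [-2, -4, -2], so take v_2 = [1, 2, 1]^T.
λ = -1: A - (-1)I = [[-5, -2, 7], [-4, -4, 8], [-2, -2, 4]]. v must be orthogonal to every row; (row 1) × (row 2) = [12, 12, 12], so take v_3 = [1, 1, 1]^T.
V = [v_1 v_2 v_3] = [[3, 1, 1], [4, 2, 1], [2, 1, 1]] has det V = 1, so V^{-1} = adj(V)/det V = [[1, 0, -1], [-2, 1, 1], [0, -1, 2]].
Modal coordinates z(0) = V^{-1} x(0): 1·(-1) + 0·3 + (-1)·(-2) = 1; (-2)·(-1) + 1·3 + 1·(-2) = 3; 0·(-1) + (-1)·3 + 2·(-2) = -7; so z(0) = [1, 3, -7]^T.
x_1(t) = Σ_i (v_i)_1 · z_i(0) · e^{λ_i t} (row 1 of V times the modal terms).
x_1(1.5) = 3·1·e^{-4·1.5} + 1·3·e^{-3·1.5} + 1·(-7)·e^{-1·1.5} = 3·0.002479 + 3·0.011109 + (-7)·0.223130 = -1.5211.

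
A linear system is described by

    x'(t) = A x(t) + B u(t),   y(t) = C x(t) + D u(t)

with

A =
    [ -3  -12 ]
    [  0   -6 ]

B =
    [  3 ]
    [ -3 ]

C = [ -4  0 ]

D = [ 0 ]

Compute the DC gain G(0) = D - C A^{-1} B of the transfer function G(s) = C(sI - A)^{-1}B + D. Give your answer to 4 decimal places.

G(0) = C(-A)^{-1}B + D = -C A^{-1} B + D.
det A = 18, so A^{-1} = (1/18)·adj(A) = [[-1/3, 2/3], [0, -1/6]]
A^{-1} B = [-3, 1/2]^T
C A^{-1} B = 12
G(0) = D - C A^{-1} B = 0 - (12) = -12

-12.0000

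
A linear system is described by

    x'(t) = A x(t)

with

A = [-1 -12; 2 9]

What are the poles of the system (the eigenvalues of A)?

det(sI - A) = s^2 - (tr A)s + det A, with tr A = (-1) + 9 = 8 and det A = (-1)·9 - (-12)·2 = -9 - (-24) = 15.
So p(s) = det(sI - A) = s^2 - 8s + 15.
Factor s^2 - 8s + 15: two numbers with sum 8 and product 15 are 5 and 3, so s^2 - 8s + 15 = (s - 5)(s - 3).
Hence p(s) = (s - 5) (s - 3), with roots 3, 5.
At least one eigenvalue has non-negative real part, so the system is not asymptotically stable.

3, 5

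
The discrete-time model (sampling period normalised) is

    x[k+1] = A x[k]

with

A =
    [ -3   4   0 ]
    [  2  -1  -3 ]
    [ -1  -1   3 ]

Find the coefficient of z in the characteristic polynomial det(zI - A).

-20

Expand det(zI - A) for the 3×3 matrix.
p(z) = z^3 + z^2 - 20z - 6.
(Check: constant term = det(-A) = (-1)^3 det A = -6; coefficient of z^2 = -tr A = 1.)
The coefficient of z is -20.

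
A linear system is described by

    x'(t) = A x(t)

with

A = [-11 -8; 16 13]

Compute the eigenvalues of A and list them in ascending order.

-3, 5

det(sI - A) = s^2 - (tr A)s + det A, with tr A = (-11) + 13 = 2 and det A = (-11)·13 - (-8)·16 = -143 - (-128) = -15.
So p(s) = det(sI - A) = s^2 - 2s - 15.
Factor s^2 - 2s - 15: two numbers with sum 2 and product -15 are 5 and -3, so s^2 - 2s - 15 = (s - 5)(s + 3).
Hence p(s) = (s - 5) (s + 3), with roots -3, 5.
At least one eigenvalue has non-negative real part, so the system is not asymptotically stable.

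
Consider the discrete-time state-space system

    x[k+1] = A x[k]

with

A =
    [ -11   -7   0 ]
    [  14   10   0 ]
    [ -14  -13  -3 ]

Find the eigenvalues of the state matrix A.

-4, -3, 3

det(zI - A) = z^3 - (tr A)z^2 + (M11 + M22 + M33)z - det A, where Mii is the 2×2 principal minor of A obtained by deleting row i and column i.
tr A = (-11) + 10 + (-3) = -4; M11 = 10·(-3) - 0·(-13) = -30 - 0 = -30; M22 = (-11)·(-3) - 0·(-14) = 33 - 0 = 33; M33 = (-11)·10 - (-7)·14 = -110 - (-98) = -12; sum of minors = -9.
det A = (-11)·(10·(-3) - 0·(-13)) - (-7)·(14·(-3) - 0·(-14)) + 0·(14·(-13) - 10·(-14)) = (-11)·(-30) - (-7)·(-42) + 0·(-42) = 36.
So p(z) = det(zI - A) = z^3 + 4z^2 - 9z - 36.
Rational-root test: any integer root divides -36. Testing small divisors, z = -3 works: p(-3) = -27 + 36 + 27 + (-36) = 0, so (z + 3) is a factor.
Dividing, p(z) = (z + 3)(z^2 + z - 12).
Factor z^2 + z - 12: two numbers with sum -1 and product -12 are 3 and -4, so z^2 + z - 12 = (z - 3)(z + 4).
Hence p(z) = (z - 3) (z + 3) (z + 4), with roots -4, -3, 3.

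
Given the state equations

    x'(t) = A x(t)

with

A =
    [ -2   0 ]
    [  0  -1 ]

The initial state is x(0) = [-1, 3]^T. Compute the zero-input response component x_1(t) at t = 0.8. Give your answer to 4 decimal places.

-0.2019

det(sI - A) = s^2 - (tr A)s + det A, with tr A = (-2) + (-1) = -3 and det A = (-2)·(-1) - 0·0 = 2 - 0 = 2.
So p(s) = det(sI - A) = s^2 + 3s + 2.
Factor s^2 + 3s + 2: two numbers with sum -3 and product 2 are -1 and -2, so s^2 + 3s + 2 = (s + 1)(s + 2).
Hence p(s) = (s + 1) (s + 2), with roots -2, -1.
The eigenvalues -2, -1 are distinct and real, so A is diagonalisable and x(t) = e^{At} x(0) = V diag(e^{λ_i t}) V^{-1} x(0), where the columns of V are the eigenvectors.
λ = -2: A - (-2)I = [[0, 0], [0, 1]]. Row 2 gives 0·v1 + 1·v2 = 0, so take v_1 = [1, 0]^T.
λ = -1: A - (-1)I = [[-1, 0], [0, 0]]. Row 1 gives (-1)·v1 + 0·v2 = 0, so take v_2 = [0, 1]^T.
V = [v_1 v_2] = [[1, 0], [0, 1]] has det V = 1, so V^{-1} = adj(V)/det V = [[1, 0], [0, 1]].
Modal coordinates z(0) = V^{-1} x(0): 1·(-1) + 0·3 = -1; 0·(-1) + 1·3 = 3; so z(0) = [-1, 3]^T.
x_1(t) = Σ_i (v_i)_1 · z_i(0) · e^{λ_i t} (row 1 of V times the modal terms).
x_1(0.8) = 1·(-1)·e^{-2·0.8} + 0·3·e^{-1·0.8} = (-1)·0.201897 + 0·0.449329 = -0.2019.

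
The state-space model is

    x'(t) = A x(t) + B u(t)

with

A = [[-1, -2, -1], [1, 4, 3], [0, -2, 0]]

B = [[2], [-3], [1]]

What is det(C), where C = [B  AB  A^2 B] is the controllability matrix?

-62

AB = [[3], [-7], [6]]
A^2B = [[5], [-7], [14]]
Controllability matrix C = [B  AB  A^2B] = [[2, 3, 5], [-3, -7, -7], [1, 6, 14]]
Expanding along the first row, det(C) = 2·((-7)·14 - (-7)·6) - 3·((-3)·14 - (-7)·1) + 5·((-3)·6 - (-7)·1) = 2·(-56) - 3·(-35) + 5·(-11) = -62
Since det(C) ≠ 0, rank(C) = 3 and the system is completely controllable.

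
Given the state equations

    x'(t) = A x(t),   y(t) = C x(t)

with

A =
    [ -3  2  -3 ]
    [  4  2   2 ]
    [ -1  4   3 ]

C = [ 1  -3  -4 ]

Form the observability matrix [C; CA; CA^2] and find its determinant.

-5338

CA = [[-11, -20, -21]]
CA^2 = [[-26, -146, -70]]
Observability matrix O = [C; CA; CA^2] = [[1, -3, -4], [-11, -20, -21], [-26, -146, -70]]
Expanding along the first row, det(O) = 1·((-20)·(-70) - (-21)·(-146)) - (-3)·((-11)·(-70) - (-21)·(-26)) + (-4)·((-11)·(-146) - (-20)·(-26)) = 1·(-1666) - (-3)·224 + (-4)·1086 = -5338
Since det(O) ≠ 0, rank(O) = 3 and the system is completely observable.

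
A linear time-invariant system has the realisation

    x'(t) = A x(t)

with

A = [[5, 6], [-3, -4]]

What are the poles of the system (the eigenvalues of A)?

-1, 2

det(sI - A) = s^2 - (tr A)s + det A, with tr A = 5 + (-4) = 1 and det A = 5·(-4) - 6·(-3) = -20 - (-18) = -2.
So p(s) = det(sI - A) = s^2 - s - 2.
Factor s^2 - s - 2: two numbers with sum 1 and product -2 are 2 and -1, so s^2 - s - 2 = (s - 2)(s + 1).
Hence p(s) = (s - 2) (s + 1), with roots -1, 2.
At least one eigenvalue has non-negative real part, so the system is not asymptotically stable.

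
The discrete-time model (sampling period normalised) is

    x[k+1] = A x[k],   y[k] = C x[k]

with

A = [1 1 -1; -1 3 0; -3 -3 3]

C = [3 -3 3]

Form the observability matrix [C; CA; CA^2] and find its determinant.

CA = [[-3, -15, 6]]
CA^2 = [[-6, -66, 21]]
Observability matrix O = [C; CA; CA^2] = [[3, -3, 3], [-3, -15, 6], [-6, -66, 21]]
Expanding along the first row, det(O) = 3·((-15)·21 - 6·(-66)) - (-3)·((-3)·21 - 6·(-6)) + 3·((-3)·(-66) - (-15)·(-6)) = 3·81 - (-3)·(-27) + 3·108 = 486
Since det(O) ≠ 0, rank(O) = 3 and the system is completely observable.

486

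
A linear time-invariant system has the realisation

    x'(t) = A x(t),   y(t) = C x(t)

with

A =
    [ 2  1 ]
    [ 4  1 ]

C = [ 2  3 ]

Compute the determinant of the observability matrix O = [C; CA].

-38

CA = [[16, 5]]
Observability matrix O = [C; CA] = [[2, 3], [16, 5]]
det(O) = 2·5 - 3·16 = 10 - 48 = -38
Since det(O) ≠ 0, rank(O) = 2 and the system is completely observable.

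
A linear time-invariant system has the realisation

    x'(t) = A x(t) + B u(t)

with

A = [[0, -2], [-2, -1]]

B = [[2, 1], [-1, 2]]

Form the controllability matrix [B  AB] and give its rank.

2

AB = [[2, -4], [-3, -4]]
Controllability matrix C = [B  AB] = [[2, 1, 2, -4], [-1, 2, -3, -4]]
Take the 2×2 submatrix of C formed by columns 1, 2: [[2, 1], [-1, 2]]. Its determinant is 2·2 - 1·(-1) = 4 - (-1) = 5 ≠ 0.
So rank(C) ≥ 2; since C has 2 rows, rank(C) = 2.
rank(C) = 2 = n, so the pair (A, B) is completely controllable.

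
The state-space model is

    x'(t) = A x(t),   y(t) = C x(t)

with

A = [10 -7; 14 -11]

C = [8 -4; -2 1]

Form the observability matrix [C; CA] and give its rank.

1

CA = [[24, -12], [-6, 3]]
Observability matrix O = [C; CA] = [[8, -4], [-2, 1], [24, -12], [-6, 3]]
Every row of O is a scalar multiple of row 1 = [8, -4] (multipliers 1, -1/4, 3, -3/4), so the rows span a one-dimensional space.
O ≠ 0, hence rank(O) = 1.
rank(O) = 1 < n = 2, so the pair (A, C) is not completely observable.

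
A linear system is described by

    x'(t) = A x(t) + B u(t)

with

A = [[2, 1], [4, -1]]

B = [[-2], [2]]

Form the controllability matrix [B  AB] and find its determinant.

AB = [[-2], [-10]]
Controllability matrix C = [B  AB] = [[-2, -2], [2, -10]]
det(C) = (-2)·(-10) - (-2)·2 = 20 - (-4) = 24
Since det(C) ≠ 0, rank(C) = 2 and the system is completely controllable.

24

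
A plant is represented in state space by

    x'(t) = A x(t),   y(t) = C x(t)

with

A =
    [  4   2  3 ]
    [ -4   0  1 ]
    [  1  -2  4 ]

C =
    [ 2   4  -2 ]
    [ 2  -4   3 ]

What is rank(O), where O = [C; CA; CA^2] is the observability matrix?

CA = [[-10, 8, 2], [27, -2, 14]]
CA^2 = [[-70, -24, -14], [130, 26, 135]]
Observability matrix O = [C; CA; CA^2] = [[2, 4, -2], [2, -4, 3], [-10, 8, 2], [27, -2, 14], [-70, -24, -14], [130, 26, 135]]
Take the 3×3 submatrix of O formed by rows 1, 2, 3: [[2, 4, -2], [2, -4, 3], [-10, 8, 2]]. Its determinant is 2·((-4)·2 - 3·8) - 4·(2·2 - 3·(-10)) + (-2)·(2·8 - (-4)·(-10)) = 2·(-32) - 4·34 + (-2)·(-24) = -152 ≠ 0.
So rank(O) ≥ 3; since O has 3 columns, rank(O) = 3.
rank(O) = 3 = n, so the pair (A, C) is completely observable.

3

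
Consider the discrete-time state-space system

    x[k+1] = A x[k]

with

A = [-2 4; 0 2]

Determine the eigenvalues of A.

-2, 2

det(zI - A) = z^2 - (tr A)z + det A, with tr A = (-2) + 2 = 0 and det A = (-2)·2 - 4·0 = -4 - 0 = -4.
So p(z) = det(zI - A) = z^2 - 4.
Factor z^2 - 4: two numbers with sum 0 and product -4 are 2 and -2, so z^2 - 4 = (z - 2)(z + 2).
Hence p(z) = (z - 2) (z + 2), with roots -2, 2.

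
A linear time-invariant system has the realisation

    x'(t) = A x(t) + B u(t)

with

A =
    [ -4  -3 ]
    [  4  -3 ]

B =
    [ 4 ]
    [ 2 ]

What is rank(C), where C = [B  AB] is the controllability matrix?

AB = [[-22], [10]]
Controllability matrix C = [B  AB] = [[4, -22], [2, 10]]
det(C) = 4·10 - (-22)·2 = 40 - (-44) = 84 ≠ 0, so rank(C) = 2.
rank(C) = 2 = n, so the pair (A, B) is completely controllable.

2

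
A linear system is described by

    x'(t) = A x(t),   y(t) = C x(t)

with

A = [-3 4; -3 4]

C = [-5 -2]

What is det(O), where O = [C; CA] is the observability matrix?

182

CA = [[21, -28]]
Observability matrix O = [C; CA] = [[-5, -2], [21, -28]]
det(O) = (-5)·(-28) - (-2)·21 = 140 - (-42) = 182
Since det(O) ≠ 0, rank(O) = 2 and the system is completely observable.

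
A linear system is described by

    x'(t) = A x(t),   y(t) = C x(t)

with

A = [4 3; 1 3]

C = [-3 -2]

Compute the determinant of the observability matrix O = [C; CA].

CA = [[-14, -15]]
Observability matrix O = [C; CA] = [[-3, -2], [-14, -15]]
det(O) = (-3)·(-15) - (-2)·(-14) = 45 - 28 = 17
Since det(O) ≠ 0, rank(O) = 2 and the system is completely observable.

17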